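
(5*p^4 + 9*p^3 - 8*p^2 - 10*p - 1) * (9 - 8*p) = -40*p^5 - 27*p^4 + 145*p^3 + 8*p^2 - 82*p - 9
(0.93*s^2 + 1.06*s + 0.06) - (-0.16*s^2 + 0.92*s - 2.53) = 1.09*s^2 + 0.14*s + 2.59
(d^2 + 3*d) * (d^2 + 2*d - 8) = d^4 + 5*d^3 - 2*d^2 - 24*d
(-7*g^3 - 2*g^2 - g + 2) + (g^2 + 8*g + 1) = -7*g^3 - g^2 + 7*g + 3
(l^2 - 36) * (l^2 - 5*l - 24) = l^4 - 5*l^3 - 60*l^2 + 180*l + 864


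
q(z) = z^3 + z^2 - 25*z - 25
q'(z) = 3*z^2 + 2*z - 25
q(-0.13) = -21.74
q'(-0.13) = -25.21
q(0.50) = -37.12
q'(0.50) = -23.25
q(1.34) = -54.30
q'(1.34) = -16.93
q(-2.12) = 22.97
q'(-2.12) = -15.76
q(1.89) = -61.93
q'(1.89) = -10.50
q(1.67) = -59.30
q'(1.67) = -13.29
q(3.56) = -56.21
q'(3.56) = 20.14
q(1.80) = -60.93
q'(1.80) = -11.68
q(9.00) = 560.00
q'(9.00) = 236.00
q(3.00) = -64.00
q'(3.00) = 8.00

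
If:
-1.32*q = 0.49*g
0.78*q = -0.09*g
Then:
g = 0.00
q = 0.00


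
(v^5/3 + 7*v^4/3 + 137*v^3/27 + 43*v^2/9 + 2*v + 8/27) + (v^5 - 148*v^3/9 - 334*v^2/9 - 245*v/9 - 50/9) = 4*v^5/3 + 7*v^4/3 - 307*v^3/27 - 97*v^2/3 - 227*v/9 - 142/27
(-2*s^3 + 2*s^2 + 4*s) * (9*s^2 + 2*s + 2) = -18*s^5 + 14*s^4 + 36*s^3 + 12*s^2 + 8*s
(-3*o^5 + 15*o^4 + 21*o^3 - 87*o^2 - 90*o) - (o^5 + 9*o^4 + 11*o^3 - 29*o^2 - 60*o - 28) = -4*o^5 + 6*o^4 + 10*o^3 - 58*o^2 - 30*o + 28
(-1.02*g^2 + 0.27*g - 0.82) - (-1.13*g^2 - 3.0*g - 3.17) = 0.11*g^2 + 3.27*g + 2.35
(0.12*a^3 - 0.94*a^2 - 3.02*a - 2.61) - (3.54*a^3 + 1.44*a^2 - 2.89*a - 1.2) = -3.42*a^3 - 2.38*a^2 - 0.13*a - 1.41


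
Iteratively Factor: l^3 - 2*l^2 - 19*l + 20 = (l - 1)*(l^2 - l - 20) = (l - 5)*(l - 1)*(l + 4)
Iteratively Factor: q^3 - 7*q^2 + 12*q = (q - 4)*(q^2 - 3*q) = q*(q - 4)*(q - 3)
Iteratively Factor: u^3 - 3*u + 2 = (u - 1)*(u^2 + u - 2) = (u - 1)^2*(u + 2)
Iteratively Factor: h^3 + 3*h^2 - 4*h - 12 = (h + 2)*(h^2 + h - 6) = (h - 2)*(h + 2)*(h + 3)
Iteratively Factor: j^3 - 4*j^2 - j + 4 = (j - 1)*(j^2 - 3*j - 4) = (j - 1)*(j + 1)*(j - 4)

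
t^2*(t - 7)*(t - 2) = t^4 - 9*t^3 + 14*t^2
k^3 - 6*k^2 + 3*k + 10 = (k - 5)*(k - 2)*(k + 1)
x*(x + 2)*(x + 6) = x^3 + 8*x^2 + 12*x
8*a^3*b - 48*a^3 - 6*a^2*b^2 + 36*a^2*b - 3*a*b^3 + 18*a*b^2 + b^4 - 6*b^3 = (-4*a + b)*(-a + b)*(2*a + b)*(b - 6)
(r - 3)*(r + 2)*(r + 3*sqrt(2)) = r^3 - r^2 + 3*sqrt(2)*r^2 - 6*r - 3*sqrt(2)*r - 18*sqrt(2)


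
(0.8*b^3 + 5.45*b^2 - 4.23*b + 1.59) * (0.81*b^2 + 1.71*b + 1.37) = 0.648*b^5 + 5.7825*b^4 + 6.9892*b^3 + 1.5211*b^2 - 3.0762*b + 2.1783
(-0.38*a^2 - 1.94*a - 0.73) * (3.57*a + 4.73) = -1.3566*a^3 - 8.7232*a^2 - 11.7823*a - 3.4529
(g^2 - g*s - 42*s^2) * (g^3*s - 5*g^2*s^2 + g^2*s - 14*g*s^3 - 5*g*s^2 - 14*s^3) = g^5*s - 6*g^4*s^2 + g^4*s - 51*g^3*s^3 - 6*g^3*s^2 + 224*g^2*s^4 - 51*g^2*s^3 + 588*g*s^5 + 224*g*s^4 + 588*s^5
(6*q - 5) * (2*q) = 12*q^2 - 10*q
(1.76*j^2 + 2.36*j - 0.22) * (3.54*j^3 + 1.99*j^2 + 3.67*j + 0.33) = 6.2304*j^5 + 11.8568*j^4 + 10.3768*j^3 + 8.8042*j^2 - 0.0286*j - 0.0726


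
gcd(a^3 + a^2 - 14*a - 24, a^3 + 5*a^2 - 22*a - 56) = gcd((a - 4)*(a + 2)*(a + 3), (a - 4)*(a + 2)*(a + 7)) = a^2 - 2*a - 8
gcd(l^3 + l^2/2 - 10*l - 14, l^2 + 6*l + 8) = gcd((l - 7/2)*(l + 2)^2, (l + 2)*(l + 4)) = l + 2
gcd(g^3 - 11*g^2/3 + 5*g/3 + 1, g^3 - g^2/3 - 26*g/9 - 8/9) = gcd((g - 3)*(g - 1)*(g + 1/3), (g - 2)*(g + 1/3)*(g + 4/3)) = g + 1/3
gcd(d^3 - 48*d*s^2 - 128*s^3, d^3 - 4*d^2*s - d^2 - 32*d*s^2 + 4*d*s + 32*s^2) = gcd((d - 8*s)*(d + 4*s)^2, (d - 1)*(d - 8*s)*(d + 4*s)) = -d^2 + 4*d*s + 32*s^2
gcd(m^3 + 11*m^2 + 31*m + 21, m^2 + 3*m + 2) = m + 1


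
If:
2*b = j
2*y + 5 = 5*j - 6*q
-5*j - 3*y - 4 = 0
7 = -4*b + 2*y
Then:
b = -29/32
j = -29/16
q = -93/32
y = 27/16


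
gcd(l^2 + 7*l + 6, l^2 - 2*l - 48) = l + 6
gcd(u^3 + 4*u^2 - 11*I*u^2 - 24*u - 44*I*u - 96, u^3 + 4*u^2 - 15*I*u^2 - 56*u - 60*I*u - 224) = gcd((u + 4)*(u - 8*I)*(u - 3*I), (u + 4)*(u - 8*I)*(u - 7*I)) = u^2 + u*(4 - 8*I) - 32*I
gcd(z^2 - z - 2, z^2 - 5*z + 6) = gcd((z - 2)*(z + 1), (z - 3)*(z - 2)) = z - 2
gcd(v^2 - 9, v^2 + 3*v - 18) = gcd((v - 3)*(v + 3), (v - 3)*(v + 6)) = v - 3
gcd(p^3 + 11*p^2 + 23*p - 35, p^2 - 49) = p + 7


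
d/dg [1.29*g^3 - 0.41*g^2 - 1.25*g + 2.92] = 3.87*g^2 - 0.82*g - 1.25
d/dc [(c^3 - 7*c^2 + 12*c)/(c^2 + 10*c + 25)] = (c^3 + 15*c^2 - 82*c + 60)/(c^3 + 15*c^2 + 75*c + 125)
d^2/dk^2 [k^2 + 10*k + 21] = 2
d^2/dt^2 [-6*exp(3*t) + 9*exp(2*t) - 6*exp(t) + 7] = (-54*exp(2*t) + 36*exp(t) - 6)*exp(t)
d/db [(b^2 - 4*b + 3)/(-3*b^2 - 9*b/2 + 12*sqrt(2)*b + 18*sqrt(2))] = 2*(2*(2 - b)*(2*b^2 - 8*sqrt(2)*b + 3*b - 12*sqrt(2)) + (4*b - 8*sqrt(2) + 3)*(b^2 - 4*b + 3))/(3*(2*b^2 - 8*sqrt(2)*b + 3*b - 12*sqrt(2))^2)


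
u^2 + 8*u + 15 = (u + 3)*(u + 5)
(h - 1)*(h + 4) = h^2 + 3*h - 4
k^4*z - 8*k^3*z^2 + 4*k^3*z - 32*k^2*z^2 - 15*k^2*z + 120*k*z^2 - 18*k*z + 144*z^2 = (k - 3)*(k + 6)*(k - 8*z)*(k*z + z)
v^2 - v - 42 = (v - 7)*(v + 6)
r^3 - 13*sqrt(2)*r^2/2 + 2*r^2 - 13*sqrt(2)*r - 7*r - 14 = (r + 2)*(r - 7*sqrt(2))*(r + sqrt(2)/2)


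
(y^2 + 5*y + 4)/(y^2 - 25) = (y^2 + 5*y + 4)/(y^2 - 25)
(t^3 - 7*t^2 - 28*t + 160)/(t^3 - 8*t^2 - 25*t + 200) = (t - 4)/(t - 5)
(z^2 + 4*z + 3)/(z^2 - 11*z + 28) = (z^2 + 4*z + 3)/(z^2 - 11*z + 28)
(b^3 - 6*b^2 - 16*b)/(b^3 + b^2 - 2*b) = (b - 8)/(b - 1)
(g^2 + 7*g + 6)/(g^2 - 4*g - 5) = (g + 6)/(g - 5)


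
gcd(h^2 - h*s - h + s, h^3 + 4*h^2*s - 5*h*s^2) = -h + s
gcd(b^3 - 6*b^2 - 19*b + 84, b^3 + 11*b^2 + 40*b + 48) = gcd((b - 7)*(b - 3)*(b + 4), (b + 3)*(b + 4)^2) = b + 4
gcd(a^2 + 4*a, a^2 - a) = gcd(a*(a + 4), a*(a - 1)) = a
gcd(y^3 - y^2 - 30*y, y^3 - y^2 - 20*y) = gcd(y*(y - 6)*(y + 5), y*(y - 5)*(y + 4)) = y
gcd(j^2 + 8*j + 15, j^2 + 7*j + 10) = j + 5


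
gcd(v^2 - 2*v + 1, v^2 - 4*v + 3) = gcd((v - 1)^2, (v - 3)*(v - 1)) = v - 1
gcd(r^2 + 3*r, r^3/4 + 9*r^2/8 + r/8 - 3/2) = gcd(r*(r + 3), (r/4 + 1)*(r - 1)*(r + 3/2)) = 1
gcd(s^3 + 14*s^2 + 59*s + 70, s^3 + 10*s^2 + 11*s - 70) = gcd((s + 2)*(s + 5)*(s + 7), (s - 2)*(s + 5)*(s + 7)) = s^2 + 12*s + 35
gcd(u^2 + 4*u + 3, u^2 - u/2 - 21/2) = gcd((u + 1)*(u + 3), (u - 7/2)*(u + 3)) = u + 3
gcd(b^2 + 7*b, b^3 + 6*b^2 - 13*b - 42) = b + 7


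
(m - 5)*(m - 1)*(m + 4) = m^3 - 2*m^2 - 19*m + 20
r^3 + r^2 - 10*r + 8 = (r - 2)*(r - 1)*(r + 4)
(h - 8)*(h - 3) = h^2 - 11*h + 24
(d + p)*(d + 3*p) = d^2 + 4*d*p + 3*p^2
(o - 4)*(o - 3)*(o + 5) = o^3 - 2*o^2 - 23*o + 60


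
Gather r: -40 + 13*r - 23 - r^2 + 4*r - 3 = -r^2 + 17*r - 66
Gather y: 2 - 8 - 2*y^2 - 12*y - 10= -2*y^2 - 12*y - 16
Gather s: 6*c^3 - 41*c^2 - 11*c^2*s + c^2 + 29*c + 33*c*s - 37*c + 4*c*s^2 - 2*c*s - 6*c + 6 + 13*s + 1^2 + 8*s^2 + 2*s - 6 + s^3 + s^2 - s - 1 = 6*c^3 - 40*c^2 - 14*c + s^3 + s^2*(4*c + 9) + s*(-11*c^2 + 31*c + 14)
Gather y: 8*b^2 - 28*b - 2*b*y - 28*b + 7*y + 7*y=8*b^2 - 56*b + y*(14 - 2*b)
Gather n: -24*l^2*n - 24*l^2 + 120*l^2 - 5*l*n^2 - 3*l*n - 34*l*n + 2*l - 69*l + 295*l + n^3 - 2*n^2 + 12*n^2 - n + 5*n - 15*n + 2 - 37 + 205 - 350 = 96*l^2 + 228*l + n^3 + n^2*(10 - 5*l) + n*(-24*l^2 - 37*l - 11) - 180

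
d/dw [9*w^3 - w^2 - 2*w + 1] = 27*w^2 - 2*w - 2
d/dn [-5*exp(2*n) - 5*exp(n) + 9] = (-10*exp(n) - 5)*exp(n)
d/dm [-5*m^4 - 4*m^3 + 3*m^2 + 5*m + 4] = -20*m^3 - 12*m^2 + 6*m + 5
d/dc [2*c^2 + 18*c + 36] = 4*c + 18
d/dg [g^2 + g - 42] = 2*g + 1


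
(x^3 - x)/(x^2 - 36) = (x^3 - x)/(x^2 - 36)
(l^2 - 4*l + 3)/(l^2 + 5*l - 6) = (l - 3)/(l + 6)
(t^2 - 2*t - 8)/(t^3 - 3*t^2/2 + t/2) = 2*(t^2 - 2*t - 8)/(t*(2*t^2 - 3*t + 1))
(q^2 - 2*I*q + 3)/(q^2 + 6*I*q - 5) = (q - 3*I)/(q + 5*I)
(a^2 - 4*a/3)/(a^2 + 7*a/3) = (3*a - 4)/(3*a + 7)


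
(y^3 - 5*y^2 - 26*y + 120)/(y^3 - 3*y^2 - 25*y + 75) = (y^2 - 10*y + 24)/(y^2 - 8*y + 15)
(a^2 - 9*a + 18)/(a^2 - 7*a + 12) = (a - 6)/(a - 4)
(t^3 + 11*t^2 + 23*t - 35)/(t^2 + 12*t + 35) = t - 1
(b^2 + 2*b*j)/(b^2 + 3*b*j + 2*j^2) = b/(b + j)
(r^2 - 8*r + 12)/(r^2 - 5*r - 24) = (-r^2 + 8*r - 12)/(-r^2 + 5*r + 24)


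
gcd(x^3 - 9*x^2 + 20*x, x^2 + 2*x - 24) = x - 4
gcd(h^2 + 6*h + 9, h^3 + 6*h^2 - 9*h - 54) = h + 3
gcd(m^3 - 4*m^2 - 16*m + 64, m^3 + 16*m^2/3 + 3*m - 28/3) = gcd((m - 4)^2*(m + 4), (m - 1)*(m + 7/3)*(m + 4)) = m + 4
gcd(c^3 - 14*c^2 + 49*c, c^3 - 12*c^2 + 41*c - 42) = c - 7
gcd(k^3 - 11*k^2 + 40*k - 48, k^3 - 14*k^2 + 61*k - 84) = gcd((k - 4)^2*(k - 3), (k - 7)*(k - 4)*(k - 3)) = k^2 - 7*k + 12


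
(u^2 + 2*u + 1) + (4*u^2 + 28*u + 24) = 5*u^2 + 30*u + 25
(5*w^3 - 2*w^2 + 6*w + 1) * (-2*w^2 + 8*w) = -10*w^5 + 44*w^4 - 28*w^3 + 46*w^2 + 8*w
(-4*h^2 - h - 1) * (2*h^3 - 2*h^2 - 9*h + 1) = -8*h^5 + 6*h^4 + 36*h^3 + 7*h^2 + 8*h - 1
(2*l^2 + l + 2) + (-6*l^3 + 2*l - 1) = -6*l^3 + 2*l^2 + 3*l + 1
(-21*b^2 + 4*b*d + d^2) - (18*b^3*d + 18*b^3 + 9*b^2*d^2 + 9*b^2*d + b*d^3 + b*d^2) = -18*b^3*d - 18*b^3 - 9*b^2*d^2 - 9*b^2*d - 21*b^2 - b*d^3 - b*d^2 + 4*b*d + d^2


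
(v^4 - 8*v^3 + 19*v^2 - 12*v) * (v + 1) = v^5 - 7*v^4 + 11*v^3 + 7*v^2 - 12*v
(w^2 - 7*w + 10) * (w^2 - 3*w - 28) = w^4 - 10*w^3 + 3*w^2 + 166*w - 280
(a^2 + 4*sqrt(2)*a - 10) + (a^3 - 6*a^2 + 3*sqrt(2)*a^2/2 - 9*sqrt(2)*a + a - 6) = a^3 - 5*a^2 + 3*sqrt(2)*a^2/2 - 5*sqrt(2)*a + a - 16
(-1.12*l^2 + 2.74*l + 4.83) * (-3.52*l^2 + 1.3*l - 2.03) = 3.9424*l^4 - 11.1008*l^3 - 11.166*l^2 + 0.7168*l - 9.8049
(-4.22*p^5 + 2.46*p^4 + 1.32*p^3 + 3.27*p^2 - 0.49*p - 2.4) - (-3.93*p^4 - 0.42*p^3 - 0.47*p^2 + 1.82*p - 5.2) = -4.22*p^5 + 6.39*p^4 + 1.74*p^3 + 3.74*p^2 - 2.31*p + 2.8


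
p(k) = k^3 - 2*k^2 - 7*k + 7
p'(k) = 3*k^2 - 4*k - 7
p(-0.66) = 10.46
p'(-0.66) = -3.05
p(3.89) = 8.37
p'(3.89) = 22.84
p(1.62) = -5.34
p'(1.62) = -5.61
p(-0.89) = 10.94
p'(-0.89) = -1.06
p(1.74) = -5.97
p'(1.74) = -4.88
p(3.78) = 5.97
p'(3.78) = 20.75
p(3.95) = 9.77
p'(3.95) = 24.01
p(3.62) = 2.89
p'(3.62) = 17.83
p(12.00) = 1363.00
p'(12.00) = 377.00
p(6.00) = 109.00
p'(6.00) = 77.00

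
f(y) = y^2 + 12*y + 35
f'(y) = 2*y + 12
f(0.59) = 42.43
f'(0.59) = 13.18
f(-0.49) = 29.36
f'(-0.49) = 11.02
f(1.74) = 58.91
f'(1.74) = 15.48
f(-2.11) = 14.13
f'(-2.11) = 7.78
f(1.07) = 48.98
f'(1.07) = 14.14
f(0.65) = 43.22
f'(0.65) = 13.30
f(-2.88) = 8.73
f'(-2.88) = 6.24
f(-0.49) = 29.36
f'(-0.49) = 11.02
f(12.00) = 323.00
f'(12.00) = 36.00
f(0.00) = 35.00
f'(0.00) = 12.00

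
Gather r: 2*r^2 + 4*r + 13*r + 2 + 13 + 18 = 2*r^2 + 17*r + 33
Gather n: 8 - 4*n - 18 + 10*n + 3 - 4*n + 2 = 2*n - 5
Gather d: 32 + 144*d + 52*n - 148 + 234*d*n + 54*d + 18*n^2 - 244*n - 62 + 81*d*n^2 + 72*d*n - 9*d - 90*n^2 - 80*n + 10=d*(81*n^2 + 306*n + 189) - 72*n^2 - 272*n - 168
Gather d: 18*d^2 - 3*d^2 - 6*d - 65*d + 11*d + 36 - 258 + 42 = 15*d^2 - 60*d - 180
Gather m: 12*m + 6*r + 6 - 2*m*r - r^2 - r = m*(12 - 2*r) - r^2 + 5*r + 6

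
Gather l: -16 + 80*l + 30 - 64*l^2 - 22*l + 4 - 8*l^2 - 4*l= -72*l^2 + 54*l + 18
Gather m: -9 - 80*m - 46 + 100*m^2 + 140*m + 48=100*m^2 + 60*m - 7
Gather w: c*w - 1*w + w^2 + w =c*w + w^2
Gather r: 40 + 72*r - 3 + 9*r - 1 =81*r + 36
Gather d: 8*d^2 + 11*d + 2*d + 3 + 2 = 8*d^2 + 13*d + 5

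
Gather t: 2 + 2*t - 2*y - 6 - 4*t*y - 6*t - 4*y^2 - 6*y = t*(-4*y - 4) - 4*y^2 - 8*y - 4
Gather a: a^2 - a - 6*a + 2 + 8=a^2 - 7*a + 10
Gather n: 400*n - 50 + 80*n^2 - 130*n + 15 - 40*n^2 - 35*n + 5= 40*n^2 + 235*n - 30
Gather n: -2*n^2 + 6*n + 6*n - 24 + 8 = -2*n^2 + 12*n - 16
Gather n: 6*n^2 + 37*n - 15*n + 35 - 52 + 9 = 6*n^2 + 22*n - 8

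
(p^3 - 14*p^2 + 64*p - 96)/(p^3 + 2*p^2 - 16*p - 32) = (p^2 - 10*p + 24)/(p^2 + 6*p + 8)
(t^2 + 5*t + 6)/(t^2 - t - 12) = (t + 2)/(t - 4)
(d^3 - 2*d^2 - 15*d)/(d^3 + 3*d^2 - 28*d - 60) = d*(d + 3)/(d^2 + 8*d + 12)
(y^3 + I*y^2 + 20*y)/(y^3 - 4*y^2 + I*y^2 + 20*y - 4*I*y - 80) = y/(y - 4)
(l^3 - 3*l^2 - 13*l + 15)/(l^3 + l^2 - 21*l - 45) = (l - 1)/(l + 3)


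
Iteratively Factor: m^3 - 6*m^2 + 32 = (m - 4)*(m^2 - 2*m - 8) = (m - 4)*(m + 2)*(m - 4)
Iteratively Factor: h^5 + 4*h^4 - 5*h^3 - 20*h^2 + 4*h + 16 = (h + 2)*(h^4 + 2*h^3 - 9*h^2 - 2*h + 8) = (h + 1)*(h + 2)*(h^3 + h^2 - 10*h + 8) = (h + 1)*(h + 2)*(h + 4)*(h^2 - 3*h + 2) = (h - 2)*(h + 1)*(h + 2)*(h + 4)*(h - 1)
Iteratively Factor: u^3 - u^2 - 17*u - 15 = (u + 1)*(u^2 - 2*u - 15) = (u - 5)*(u + 1)*(u + 3)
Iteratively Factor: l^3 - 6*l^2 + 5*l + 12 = (l + 1)*(l^2 - 7*l + 12) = (l - 4)*(l + 1)*(l - 3)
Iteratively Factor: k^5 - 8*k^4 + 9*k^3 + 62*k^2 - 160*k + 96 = (k - 4)*(k^4 - 4*k^3 - 7*k^2 + 34*k - 24) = (k - 4)*(k + 3)*(k^3 - 7*k^2 + 14*k - 8) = (k - 4)^2*(k + 3)*(k^2 - 3*k + 2) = (k - 4)^2*(k - 2)*(k + 3)*(k - 1)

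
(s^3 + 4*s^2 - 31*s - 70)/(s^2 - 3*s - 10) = s + 7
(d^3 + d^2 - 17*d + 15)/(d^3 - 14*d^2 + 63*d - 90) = (d^2 + 4*d - 5)/(d^2 - 11*d + 30)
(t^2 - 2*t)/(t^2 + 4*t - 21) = t*(t - 2)/(t^2 + 4*t - 21)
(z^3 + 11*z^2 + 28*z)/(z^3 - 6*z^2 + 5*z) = (z^2 + 11*z + 28)/(z^2 - 6*z + 5)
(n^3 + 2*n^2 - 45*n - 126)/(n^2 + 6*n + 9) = (n^2 - n - 42)/(n + 3)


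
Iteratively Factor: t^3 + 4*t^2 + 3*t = (t)*(t^2 + 4*t + 3) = t*(t + 3)*(t + 1)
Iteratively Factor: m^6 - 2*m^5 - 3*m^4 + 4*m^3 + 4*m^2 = (m - 2)*(m^5 - 3*m^3 - 2*m^2) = m*(m - 2)*(m^4 - 3*m^2 - 2*m) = m*(m - 2)*(m + 1)*(m^3 - m^2 - 2*m) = m^2*(m - 2)*(m + 1)*(m^2 - m - 2) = m^2*(m - 2)^2*(m + 1)*(m + 1)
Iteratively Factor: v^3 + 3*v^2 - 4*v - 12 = (v + 3)*(v^2 - 4) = (v + 2)*(v + 3)*(v - 2)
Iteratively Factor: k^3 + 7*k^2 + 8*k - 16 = (k + 4)*(k^2 + 3*k - 4) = (k + 4)^2*(k - 1)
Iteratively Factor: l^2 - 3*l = (l)*(l - 3)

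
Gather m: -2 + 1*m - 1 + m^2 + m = m^2 + 2*m - 3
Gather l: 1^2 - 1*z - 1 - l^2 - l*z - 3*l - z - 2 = -l^2 + l*(-z - 3) - 2*z - 2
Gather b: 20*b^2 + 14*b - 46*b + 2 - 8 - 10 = 20*b^2 - 32*b - 16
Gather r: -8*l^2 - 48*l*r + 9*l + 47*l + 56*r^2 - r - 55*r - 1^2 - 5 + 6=-8*l^2 + 56*l + 56*r^2 + r*(-48*l - 56)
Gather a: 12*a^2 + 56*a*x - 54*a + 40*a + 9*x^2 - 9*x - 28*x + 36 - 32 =12*a^2 + a*(56*x - 14) + 9*x^2 - 37*x + 4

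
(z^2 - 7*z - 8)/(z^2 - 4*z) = (z^2 - 7*z - 8)/(z*(z - 4))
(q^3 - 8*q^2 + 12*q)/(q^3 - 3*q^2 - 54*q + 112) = q*(q - 6)/(q^2 - q - 56)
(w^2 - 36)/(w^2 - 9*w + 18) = (w + 6)/(w - 3)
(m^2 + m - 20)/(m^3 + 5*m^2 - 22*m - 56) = (m + 5)/(m^2 + 9*m + 14)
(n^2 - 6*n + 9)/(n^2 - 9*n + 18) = (n - 3)/(n - 6)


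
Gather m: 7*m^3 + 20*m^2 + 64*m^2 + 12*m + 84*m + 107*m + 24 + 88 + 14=7*m^3 + 84*m^2 + 203*m + 126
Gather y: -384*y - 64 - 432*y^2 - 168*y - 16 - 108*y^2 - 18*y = -540*y^2 - 570*y - 80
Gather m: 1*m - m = 0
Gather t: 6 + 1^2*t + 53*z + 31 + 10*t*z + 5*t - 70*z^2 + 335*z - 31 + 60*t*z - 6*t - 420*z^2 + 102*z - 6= 70*t*z - 490*z^2 + 490*z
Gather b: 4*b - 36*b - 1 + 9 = 8 - 32*b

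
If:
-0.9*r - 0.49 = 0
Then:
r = -0.54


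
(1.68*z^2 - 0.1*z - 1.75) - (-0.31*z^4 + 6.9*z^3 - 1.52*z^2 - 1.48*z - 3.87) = 0.31*z^4 - 6.9*z^3 + 3.2*z^2 + 1.38*z + 2.12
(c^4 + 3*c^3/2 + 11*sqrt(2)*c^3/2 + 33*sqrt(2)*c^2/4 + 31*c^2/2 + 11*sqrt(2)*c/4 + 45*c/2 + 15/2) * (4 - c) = -c^5 - 11*sqrt(2)*c^4/2 + 5*c^4/2 - 19*c^3/2 + 55*sqrt(2)*c^3/4 + 79*c^2/2 + 121*sqrt(2)*c^2/4 + 11*sqrt(2)*c + 165*c/2 + 30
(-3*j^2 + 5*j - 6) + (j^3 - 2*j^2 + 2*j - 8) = j^3 - 5*j^2 + 7*j - 14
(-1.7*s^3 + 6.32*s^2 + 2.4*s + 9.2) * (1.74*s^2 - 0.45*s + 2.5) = -2.958*s^5 + 11.7618*s^4 - 2.918*s^3 + 30.728*s^2 + 1.86*s + 23.0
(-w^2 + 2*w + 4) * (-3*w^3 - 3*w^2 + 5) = 3*w^5 - 3*w^4 - 18*w^3 - 17*w^2 + 10*w + 20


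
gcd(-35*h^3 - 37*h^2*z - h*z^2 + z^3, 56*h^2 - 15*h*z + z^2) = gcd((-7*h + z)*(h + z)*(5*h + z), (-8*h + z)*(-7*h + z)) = -7*h + z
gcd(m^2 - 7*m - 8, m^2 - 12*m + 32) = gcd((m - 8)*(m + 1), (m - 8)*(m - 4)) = m - 8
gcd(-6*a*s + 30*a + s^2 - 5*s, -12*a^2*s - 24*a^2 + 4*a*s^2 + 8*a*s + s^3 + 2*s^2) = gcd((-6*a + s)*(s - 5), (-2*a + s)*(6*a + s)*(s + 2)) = 1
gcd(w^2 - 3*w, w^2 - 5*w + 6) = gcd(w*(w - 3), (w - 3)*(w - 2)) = w - 3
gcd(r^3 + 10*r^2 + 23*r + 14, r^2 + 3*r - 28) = r + 7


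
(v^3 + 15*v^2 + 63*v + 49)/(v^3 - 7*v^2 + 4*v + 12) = (v^2 + 14*v + 49)/(v^2 - 8*v + 12)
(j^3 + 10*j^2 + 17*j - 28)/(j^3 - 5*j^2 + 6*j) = (j^3 + 10*j^2 + 17*j - 28)/(j*(j^2 - 5*j + 6))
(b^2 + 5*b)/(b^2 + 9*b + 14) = b*(b + 5)/(b^2 + 9*b + 14)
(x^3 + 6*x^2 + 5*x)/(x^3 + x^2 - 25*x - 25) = x/(x - 5)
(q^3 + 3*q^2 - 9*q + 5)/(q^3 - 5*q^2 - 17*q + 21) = (q^2 + 4*q - 5)/(q^2 - 4*q - 21)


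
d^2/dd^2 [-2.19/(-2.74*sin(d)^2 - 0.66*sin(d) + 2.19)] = (-65.766576*sin(d)^4 - 11.881188*sin(d)^3 + 45.130644*sin(d)^2 + 20.59695*sin(d) + 28.190556)/(2.74*sin(d)^2 + 0.66*sin(d) - 2.19)^3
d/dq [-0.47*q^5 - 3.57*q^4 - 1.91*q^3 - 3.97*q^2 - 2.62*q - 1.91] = -2.35*q^4 - 14.28*q^3 - 5.73*q^2 - 7.94*q - 2.62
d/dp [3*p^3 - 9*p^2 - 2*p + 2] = 9*p^2 - 18*p - 2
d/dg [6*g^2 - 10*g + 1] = 12*g - 10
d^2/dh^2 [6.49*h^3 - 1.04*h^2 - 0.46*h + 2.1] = 38.94*h - 2.08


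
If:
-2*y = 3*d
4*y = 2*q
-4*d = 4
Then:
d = -1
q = 3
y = 3/2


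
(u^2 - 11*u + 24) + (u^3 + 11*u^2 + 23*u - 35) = u^3 + 12*u^2 + 12*u - 11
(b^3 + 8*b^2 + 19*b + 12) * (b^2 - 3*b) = b^5 + 5*b^4 - 5*b^3 - 45*b^2 - 36*b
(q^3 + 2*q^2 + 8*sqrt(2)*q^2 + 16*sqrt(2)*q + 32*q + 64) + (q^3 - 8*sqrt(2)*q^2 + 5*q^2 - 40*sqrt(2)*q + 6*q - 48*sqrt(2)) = 2*q^3 + 7*q^2 - 24*sqrt(2)*q + 38*q - 48*sqrt(2) + 64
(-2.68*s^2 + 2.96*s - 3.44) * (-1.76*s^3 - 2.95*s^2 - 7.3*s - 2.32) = 4.7168*s^5 + 2.6964*s^4 + 16.8864*s^3 - 5.2424*s^2 + 18.2448*s + 7.9808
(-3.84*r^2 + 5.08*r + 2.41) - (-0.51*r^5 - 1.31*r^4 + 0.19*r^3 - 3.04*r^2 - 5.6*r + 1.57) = 0.51*r^5 + 1.31*r^4 - 0.19*r^3 - 0.8*r^2 + 10.68*r + 0.84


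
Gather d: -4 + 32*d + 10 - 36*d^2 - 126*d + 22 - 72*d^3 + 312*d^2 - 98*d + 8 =-72*d^3 + 276*d^2 - 192*d + 36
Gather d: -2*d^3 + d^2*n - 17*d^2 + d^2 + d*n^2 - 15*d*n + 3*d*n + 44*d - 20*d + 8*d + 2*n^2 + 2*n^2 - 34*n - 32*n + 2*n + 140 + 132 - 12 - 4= -2*d^3 + d^2*(n - 16) + d*(n^2 - 12*n + 32) + 4*n^2 - 64*n + 256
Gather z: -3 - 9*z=-9*z - 3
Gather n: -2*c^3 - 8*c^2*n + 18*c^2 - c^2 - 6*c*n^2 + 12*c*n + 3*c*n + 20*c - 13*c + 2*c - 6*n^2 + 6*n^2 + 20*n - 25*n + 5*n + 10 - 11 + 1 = -2*c^3 + 17*c^2 - 6*c*n^2 + 9*c + n*(-8*c^2 + 15*c)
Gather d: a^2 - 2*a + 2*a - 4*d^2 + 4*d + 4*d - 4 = a^2 - 4*d^2 + 8*d - 4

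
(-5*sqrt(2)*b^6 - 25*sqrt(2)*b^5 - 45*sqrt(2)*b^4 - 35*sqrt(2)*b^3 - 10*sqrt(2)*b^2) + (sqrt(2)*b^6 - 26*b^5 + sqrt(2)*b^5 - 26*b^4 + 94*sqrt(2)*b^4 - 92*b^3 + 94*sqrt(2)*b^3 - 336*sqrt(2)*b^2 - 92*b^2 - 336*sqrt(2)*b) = -4*sqrt(2)*b^6 - 24*sqrt(2)*b^5 - 26*b^5 - 26*b^4 + 49*sqrt(2)*b^4 - 92*b^3 + 59*sqrt(2)*b^3 - 346*sqrt(2)*b^2 - 92*b^2 - 336*sqrt(2)*b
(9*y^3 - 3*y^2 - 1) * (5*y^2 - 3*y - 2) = 45*y^5 - 42*y^4 - 9*y^3 + y^2 + 3*y + 2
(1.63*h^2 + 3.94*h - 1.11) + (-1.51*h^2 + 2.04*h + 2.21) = 0.12*h^2 + 5.98*h + 1.1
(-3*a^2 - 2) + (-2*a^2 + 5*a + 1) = -5*a^2 + 5*a - 1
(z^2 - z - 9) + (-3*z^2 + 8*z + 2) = -2*z^2 + 7*z - 7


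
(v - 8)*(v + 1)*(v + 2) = v^3 - 5*v^2 - 22*v - 16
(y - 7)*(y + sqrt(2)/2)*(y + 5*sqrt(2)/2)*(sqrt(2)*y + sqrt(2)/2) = sqrt(2)*y^4 - 13*sqrt(2)*y^3/2 + 6*y^3 - 39*y^2 - sqrt(2)*y^2 - 65*sqrt(2)*y/4 - 21*y - 35*sqrt(2)/4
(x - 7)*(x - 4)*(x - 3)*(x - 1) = x^4 - 15*x^3 + 75*x^2 - 145*x + 84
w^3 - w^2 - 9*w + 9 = (w - 3)*(w - 1)*(w + 3)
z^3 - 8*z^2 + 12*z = z*(z - 6)*(z - 2)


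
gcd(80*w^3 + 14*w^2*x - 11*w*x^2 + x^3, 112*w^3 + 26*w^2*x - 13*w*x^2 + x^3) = -16*w^2 - 6*w*x + x^2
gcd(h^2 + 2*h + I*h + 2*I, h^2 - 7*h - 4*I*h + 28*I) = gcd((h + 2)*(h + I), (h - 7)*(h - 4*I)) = 1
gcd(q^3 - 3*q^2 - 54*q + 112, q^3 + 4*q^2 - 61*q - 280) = q^2 - q - 56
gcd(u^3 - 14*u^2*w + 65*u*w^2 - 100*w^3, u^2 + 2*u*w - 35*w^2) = u - 5*w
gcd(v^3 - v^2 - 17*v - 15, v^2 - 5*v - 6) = v + 1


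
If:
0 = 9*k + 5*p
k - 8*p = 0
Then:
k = 0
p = 0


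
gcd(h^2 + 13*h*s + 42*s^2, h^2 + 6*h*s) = h + 6*s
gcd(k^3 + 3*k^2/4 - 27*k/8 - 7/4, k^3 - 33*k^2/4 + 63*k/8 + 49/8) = k^2 - 5*k/4 - 7/8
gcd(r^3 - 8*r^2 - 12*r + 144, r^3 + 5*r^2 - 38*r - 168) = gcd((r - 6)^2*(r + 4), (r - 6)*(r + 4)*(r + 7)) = r^2 - 2*r - 24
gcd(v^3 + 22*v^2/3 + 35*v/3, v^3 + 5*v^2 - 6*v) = v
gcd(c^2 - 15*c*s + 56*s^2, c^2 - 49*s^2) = -c + 7*s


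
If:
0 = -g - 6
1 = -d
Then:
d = -1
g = -6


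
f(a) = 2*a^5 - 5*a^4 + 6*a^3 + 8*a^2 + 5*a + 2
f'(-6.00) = 17837.00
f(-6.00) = -23068.00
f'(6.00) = 9389.00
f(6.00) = 10688.00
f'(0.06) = 6.02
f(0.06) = 2.33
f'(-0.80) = 18.06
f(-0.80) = -2.66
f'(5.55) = 6717.11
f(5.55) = 7089.54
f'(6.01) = 9456.30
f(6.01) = 10782.23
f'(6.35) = 11970.49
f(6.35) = 14412.08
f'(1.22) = 37.15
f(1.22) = 25.23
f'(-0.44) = 3.52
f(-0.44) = 0.62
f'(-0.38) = 2.83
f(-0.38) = 0.81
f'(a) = 10*a^4 - 20*a^3 + 18*a^2 + 16*a + 5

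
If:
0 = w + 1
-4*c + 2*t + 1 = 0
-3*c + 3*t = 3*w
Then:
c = -1/2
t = -3/2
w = -1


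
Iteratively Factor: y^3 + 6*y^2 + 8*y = (y)*(y^2 + 6*y + 8) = y*(y + 2)*(y + 4)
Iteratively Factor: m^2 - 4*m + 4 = (m - 2)*(m - 2)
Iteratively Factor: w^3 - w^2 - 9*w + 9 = (w + 3)*(w^2 - 4*w + 3) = (w - 3)*(w + 3)*(w - 1)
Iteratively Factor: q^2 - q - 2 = (q - 2)*(q + 1)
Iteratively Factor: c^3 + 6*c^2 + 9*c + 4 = (c + 1)*(c^2 + 5*c + 4) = (c + 1)^2*(c + 4)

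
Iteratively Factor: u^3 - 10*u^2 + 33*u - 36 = (u - 3)*(u^2 - 7*u + 12) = (u - 4)*(u - 3)*(u - 3)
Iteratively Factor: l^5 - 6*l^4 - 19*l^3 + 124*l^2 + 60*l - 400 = (l - 5)*(l^4 - l^3 - 24*l^2 + 4*l + 80) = (l - 5)^2*(l^3 + 4*l^2 - 4*l - 16) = (l - 5)^2*(l + 2)*(l^2 + 2*l - 8) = (l - 5)^2*(l + 2)*(l + 4)*(l - 2)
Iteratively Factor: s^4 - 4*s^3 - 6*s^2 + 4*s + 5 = (s + 1)*(s^3 - 5*s^2 - s + 5) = (s + 1)^2*(s^2 - 6*s + 5) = (s - 5)*(s + 1)^2*(s - 1)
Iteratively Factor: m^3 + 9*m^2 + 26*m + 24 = (m + 3)*(m^2 + 6*m + 8) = (m + 2)*(m + 3)*(m + 4)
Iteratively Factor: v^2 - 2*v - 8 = (v - 4)*(v + 2)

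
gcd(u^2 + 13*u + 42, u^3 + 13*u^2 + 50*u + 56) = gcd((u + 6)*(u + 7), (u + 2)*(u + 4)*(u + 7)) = u + 7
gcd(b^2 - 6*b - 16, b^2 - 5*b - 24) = b - 8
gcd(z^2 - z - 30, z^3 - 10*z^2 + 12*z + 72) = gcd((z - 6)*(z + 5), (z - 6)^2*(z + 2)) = z - 6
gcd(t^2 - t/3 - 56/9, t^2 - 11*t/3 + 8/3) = t - 8/3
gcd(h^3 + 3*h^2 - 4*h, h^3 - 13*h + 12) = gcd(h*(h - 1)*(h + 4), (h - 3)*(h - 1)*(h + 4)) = h^2 + 3*h - 4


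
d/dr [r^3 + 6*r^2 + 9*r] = 3*r^2 + 12*r + 9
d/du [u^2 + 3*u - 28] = 2*u + 3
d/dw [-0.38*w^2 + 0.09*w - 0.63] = 0.09 - 0.76*w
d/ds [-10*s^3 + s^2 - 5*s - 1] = -30*s^2 + 2*s - 5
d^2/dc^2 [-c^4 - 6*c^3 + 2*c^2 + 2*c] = -12*c^2 - 36*c + 4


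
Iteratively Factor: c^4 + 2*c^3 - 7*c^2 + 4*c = (c - 1)*(c^3 + 3*c^2 - 4*c) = (c - 1)^2*(c^2 + 4*c) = c*(c - 1)^2*(c + 4)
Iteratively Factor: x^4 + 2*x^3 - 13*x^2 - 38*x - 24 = (x + 2)*(x^3 - 13*x - 12) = (x + 2)*(x + 3)*(x^2 - 3*x - 4) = (x - 4)*(x + 2)*(x + 3)*(x + 1)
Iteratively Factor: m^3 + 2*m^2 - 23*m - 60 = (m - 5)*(m^2 + 7*m + 12) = (m - 5)*(m + 4)*(m + 3)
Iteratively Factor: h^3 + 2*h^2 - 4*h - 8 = (h + 2)*(h^2 - 4) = (h + 2)^2*(h - 2)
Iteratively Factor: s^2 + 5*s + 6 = (s + 2)*(s + 3)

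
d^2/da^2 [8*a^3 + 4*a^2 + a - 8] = 48*a + 8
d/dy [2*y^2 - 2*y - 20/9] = 4*y - 2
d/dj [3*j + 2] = 3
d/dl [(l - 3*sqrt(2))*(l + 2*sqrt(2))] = 2*l - sqrt(2)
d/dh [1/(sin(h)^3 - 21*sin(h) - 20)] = 3*(cos(h)^2 + 6)*cos(h)/(-sin(h)^3 + 21*sin(h) + 20)^2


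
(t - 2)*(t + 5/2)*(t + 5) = t^3 + 11*t^2/2 - 5*t/2 - 25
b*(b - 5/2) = b^2 - 5*b/2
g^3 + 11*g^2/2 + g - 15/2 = (g - 1)*(g + 3/2)*(g + 5)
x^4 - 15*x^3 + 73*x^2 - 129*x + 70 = (x - 7)*(x - 5)*(x - 2)*(x - 1)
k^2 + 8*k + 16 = (k + 4)^2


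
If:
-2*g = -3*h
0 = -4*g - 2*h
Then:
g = 0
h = 0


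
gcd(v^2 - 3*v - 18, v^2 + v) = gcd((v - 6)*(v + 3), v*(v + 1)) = 1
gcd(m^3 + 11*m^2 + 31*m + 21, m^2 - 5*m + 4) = 1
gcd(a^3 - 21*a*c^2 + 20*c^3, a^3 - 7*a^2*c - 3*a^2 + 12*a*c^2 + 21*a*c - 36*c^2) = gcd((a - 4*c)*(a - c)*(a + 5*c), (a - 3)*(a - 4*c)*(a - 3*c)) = a - 4*c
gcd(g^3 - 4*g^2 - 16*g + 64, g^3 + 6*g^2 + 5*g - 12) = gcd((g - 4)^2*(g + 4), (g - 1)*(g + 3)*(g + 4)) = g + 4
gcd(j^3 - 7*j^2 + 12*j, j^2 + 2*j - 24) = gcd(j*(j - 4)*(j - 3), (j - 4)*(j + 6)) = j - 4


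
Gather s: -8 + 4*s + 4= 4*s - 4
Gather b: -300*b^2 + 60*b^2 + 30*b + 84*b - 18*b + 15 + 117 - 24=-240*b^2 + 96*b + 108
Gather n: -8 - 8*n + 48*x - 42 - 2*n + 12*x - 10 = -10*n + 60*x - 60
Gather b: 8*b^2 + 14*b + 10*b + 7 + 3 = 8*b^2 + 24*b + 10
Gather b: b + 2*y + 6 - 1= b + 2*y + 5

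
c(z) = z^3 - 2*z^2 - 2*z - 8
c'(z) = 3*z^2 - 4*z - 2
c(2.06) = -11.87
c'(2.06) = 2.49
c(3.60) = 5.54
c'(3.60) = 22.48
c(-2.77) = -39.06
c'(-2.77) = 32.10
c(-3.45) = -65.97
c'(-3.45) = 47.51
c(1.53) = -12.16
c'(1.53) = -1.10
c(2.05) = -11.89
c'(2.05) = 2.41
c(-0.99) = -8.95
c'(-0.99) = 4.90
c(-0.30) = -7.61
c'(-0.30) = -0.53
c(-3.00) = -47.00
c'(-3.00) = 37.00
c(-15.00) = -3803.00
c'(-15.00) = 733.00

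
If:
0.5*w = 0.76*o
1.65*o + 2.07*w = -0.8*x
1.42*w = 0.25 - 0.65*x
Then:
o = -0.14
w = -0.22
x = 0.86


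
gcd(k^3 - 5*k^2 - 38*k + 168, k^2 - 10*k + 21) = k - 7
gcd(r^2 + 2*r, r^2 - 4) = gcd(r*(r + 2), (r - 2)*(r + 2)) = r + 2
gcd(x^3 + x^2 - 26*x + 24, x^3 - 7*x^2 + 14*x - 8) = x^2 - 5*x + 4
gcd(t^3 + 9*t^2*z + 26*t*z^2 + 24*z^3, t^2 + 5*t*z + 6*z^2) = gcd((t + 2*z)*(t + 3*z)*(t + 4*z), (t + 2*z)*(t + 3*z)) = t^2 + 5*t*z + 6*z^2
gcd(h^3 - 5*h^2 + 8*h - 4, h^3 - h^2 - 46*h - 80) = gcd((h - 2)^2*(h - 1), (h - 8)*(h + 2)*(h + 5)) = 1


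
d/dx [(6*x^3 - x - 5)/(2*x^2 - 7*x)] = (12*x^4 - 84*x^3 + 2*x^2 + 20*x - 35)/(x^2*(4*x^2 - 28*x + 49))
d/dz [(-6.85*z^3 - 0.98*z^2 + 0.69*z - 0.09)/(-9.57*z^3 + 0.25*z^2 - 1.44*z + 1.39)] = (-2.8421709430404e-14*z^5 - 11.0911*z^4 + 32.9346*z^3 - 29.9097*z^2 - 2.6794*z + 0.8295)/(91.5849*z^6 - 4.785*z^5 + 27.6241*z^4 - 27.3246*z^3 + 2.7686*z^2 - 4.0032*z + 1.9321)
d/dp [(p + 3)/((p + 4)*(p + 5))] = (-p^2 - 6*p - 7)/(p^4 + 18*p^3 + 121*p^2 + 360*p + 400)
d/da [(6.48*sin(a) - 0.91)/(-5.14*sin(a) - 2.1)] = -18.2854*cos(a)/(5.14*sin(a) + 2.1)^2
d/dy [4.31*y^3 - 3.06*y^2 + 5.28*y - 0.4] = 12.93*y^2 - 6.12*y + 5.28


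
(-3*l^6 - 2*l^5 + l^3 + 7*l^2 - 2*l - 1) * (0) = 0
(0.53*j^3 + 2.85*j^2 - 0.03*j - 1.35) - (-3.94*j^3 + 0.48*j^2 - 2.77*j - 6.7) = 4.47*j^3 + 2.37*j^2 + 2.74*j + 5.35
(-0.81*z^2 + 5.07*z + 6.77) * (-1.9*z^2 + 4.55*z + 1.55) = 1.539*z^4 - 13.3185*z^3 + 8.95*z^2 + 38.662*z + 10.4935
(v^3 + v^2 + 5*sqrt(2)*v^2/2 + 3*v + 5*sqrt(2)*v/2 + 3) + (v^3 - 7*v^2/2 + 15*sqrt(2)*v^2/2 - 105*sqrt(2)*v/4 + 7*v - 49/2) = 2*v^3 - 5*v^2/2 + 10*sqrt(2)*v^2 - 95*sqrt(2)*v/4 + 10*v - 43/2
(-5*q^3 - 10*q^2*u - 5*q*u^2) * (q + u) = -5*q^4 - 15*q^3*u - 15*q^2*u^2 - 5*q*u^3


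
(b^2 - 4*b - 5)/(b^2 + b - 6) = (b^2 - 4*b - 5)/(b^2 + b - 6)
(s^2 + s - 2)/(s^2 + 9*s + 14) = (s - 1)/(s + 7)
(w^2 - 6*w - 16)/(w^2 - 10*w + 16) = (w + 2)/(w - 2)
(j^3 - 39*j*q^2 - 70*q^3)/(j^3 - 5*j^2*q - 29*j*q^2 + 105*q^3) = (-j - 2*q)/(-j + 3*q)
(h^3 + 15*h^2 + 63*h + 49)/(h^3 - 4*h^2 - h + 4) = (h^2 + 14*h + 49)/(h^2 - 5*h + 4)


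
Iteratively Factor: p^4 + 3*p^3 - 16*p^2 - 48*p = (p)*(p^3 + 3*p^2 - 16*p - 48) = p*(p + 4)*(p^2 - p - 12) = p*(p + 3)*(p + 4)*(p - 4)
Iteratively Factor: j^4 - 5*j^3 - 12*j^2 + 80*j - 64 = (j - 4)*(j^3 - j^2 - 16*j + 16) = (j - 4)*(j + 4)*(j^2 - 5*j + 4) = (j - 4)*(j - 1)*(j + 4)*(j - 4)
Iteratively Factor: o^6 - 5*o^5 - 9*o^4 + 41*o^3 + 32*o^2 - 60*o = (o)*(o^5 - 5*o^4 - 9*o^3 + 41*o^2 + 32*o - 60) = o*(o - 1)*(o^4 - 4*o^3 - 13*o^2 + 28*o + 60) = o*(o - 1)*(o + 2)*(o^3 - 6*o^2 - o + 30) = o*(o - 1)*(o + 2)^2*(o^2 - 8*o + 15) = o*(o - 3)*(o - 1)*(o + 2)^2*(o - 5)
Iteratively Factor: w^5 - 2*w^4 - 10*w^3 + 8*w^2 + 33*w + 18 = (w + 1)*(w^4 - 3*w^3 - 7*w^2 + 15*w + 18) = (w - 3)*(w + 1)*(w^3 - 7*w - 6) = (w - 3)*(w + 1)*(w + 2)*(w^2 - 2*w - 3) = (w - 3)^2*(w + 1)*(w + 2)*(w + 1)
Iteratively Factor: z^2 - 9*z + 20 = (z - 5)*(z - 4)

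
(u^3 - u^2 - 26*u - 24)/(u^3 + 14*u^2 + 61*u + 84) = (u^2 - 5*u - 6)/(u^2 + 10*u + 21)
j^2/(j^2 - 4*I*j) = j/(j - 4*I)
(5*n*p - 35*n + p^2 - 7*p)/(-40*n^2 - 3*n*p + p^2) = (p - 7)/(-8*n + p)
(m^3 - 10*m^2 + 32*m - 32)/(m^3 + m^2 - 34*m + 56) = (m - 4)/(m + 7)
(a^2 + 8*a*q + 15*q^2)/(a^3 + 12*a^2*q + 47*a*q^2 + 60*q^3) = 1/(a + 4*q)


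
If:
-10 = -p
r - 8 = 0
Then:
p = 10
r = 8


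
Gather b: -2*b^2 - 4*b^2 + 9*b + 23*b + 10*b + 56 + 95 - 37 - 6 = -6*b^2 + 42*b + 108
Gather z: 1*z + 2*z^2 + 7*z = 2*z^2 + 8*z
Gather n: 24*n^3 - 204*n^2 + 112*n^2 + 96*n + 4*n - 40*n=24*n^3 - 92*n^2 + 60*n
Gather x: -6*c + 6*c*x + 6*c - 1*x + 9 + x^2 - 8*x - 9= x^2 + x*(6*c - 9)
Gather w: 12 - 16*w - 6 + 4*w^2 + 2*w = 4*w^2 - 14*w + 6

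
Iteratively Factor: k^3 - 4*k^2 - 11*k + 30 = (k - 2)*(k^2 - 2*k - 15) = (k - 2)*(k + 3)*(k - 5)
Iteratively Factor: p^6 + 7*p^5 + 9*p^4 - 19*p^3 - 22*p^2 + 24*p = (p - 1)*(p^5 + 8*p^4 + 17*p^3 - 2*p^2 - 24*p) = (p - 1)*(p + 3)*(p^4 + 5*p^3 + 2*p^2 - 8*p) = p*(p - 1)*(p + 3)*(p^3 + 5*p^2 + 2*p - 8) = p*(p - 1)*(p + 3)*(p + 4)*(p^2 + p - 2) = p*(p - 1)*(p + 2)*(p + 3)*(p + 4)*(p - 1)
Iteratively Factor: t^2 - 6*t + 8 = (t - 2)*(t - 4)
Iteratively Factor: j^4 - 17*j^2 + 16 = (j - 4)*(j^3 + 4*j^2 - j - 4) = (j - 4)*(j + 1)*(j^2 + 3*j - 4) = (j - 4)*(j + 1)*(j + 4)*(j - 1)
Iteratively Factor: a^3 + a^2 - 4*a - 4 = (a - 2)*(a^2 + 3*a + 2) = (a - 2)*(a + 2)*(a + 1)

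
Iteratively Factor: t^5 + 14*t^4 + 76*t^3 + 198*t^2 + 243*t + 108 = (t + 3)*(t^4 + 11*t^3 + 43*t^2 + 69*t + 36) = (t + 3)*(t + 4)*(t^3 + 7*t^2 + 15*t + 9) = (t + 3)^2*(t + 4)*(t^2 + 4*t + 3) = (t + 3)^3*(t + 4)*(t + 1)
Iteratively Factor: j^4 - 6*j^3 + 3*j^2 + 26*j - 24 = (j - 4)*(j^3 - 2*j^2 - 5*j + 6) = (j - 4)*(j - 3)*(j^2 + j - 2) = (j - 4)*(j - 3)*(j + 2)*(j - 1)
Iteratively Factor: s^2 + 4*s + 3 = (s + 3)*(s + 1)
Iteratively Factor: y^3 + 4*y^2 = (y)*(y^2 + 4*y) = y*(y + 4)*(y)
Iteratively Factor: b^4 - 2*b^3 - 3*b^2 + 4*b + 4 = (b + 1)*(b^3 - 3*b^2 + 4) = (b + 1)^2*(b^2 - 4*b + 4) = (b - 2)*(b + 1)^2*(b - 2)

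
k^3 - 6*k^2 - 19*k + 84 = (k - 7)*(k - 3)*(k + 4)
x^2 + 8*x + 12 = (x + 2)*(x + 6)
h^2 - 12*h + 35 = (h - 7)*(h - 5)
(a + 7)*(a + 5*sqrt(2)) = a^2 + 7*a + 5*sqrt(2)*a + 35*sqrt(2)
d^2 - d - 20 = (d - 5)*(d + 4)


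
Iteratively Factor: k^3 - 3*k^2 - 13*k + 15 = (k + 3)*(k^2 - 6*k + 5) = (k - 5)*(k + 3)*(k - 1)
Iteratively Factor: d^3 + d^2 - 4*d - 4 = (d + 2)*(d^2 - d - 2) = (d - 2)*(d + 2)*(d + 1)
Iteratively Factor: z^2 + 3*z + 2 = (z + 1)*(z + 2)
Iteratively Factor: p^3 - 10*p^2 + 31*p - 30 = (p - 5)*(p^2 - 5*p + 6) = (p - 5)*(p - 3)*(p - 2)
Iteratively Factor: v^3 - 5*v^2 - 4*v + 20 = (v + 2)*(v^2 - 7*v + 10) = (v - 2)*(v + 2)*(v - 5)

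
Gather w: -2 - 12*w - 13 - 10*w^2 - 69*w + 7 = -10*w^2 - 81*w - 8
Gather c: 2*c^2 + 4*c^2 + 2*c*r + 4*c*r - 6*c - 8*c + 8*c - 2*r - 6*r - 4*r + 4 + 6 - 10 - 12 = 6*c^2 + c*(6*r - 6) - 12*r - 12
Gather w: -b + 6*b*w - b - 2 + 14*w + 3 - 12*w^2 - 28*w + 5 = -2*b - 12*w^2 + w*(6*b - 14) + 6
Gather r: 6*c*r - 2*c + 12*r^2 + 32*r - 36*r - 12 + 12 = -2*c + 12*r^2 + r*(6*c - 4)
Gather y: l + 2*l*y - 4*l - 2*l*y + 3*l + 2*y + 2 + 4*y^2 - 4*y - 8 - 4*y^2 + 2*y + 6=0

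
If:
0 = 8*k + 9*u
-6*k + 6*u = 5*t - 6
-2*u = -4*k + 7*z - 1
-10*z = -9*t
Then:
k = 1476/4513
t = 2070/4513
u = -1312/4513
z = 1863/4513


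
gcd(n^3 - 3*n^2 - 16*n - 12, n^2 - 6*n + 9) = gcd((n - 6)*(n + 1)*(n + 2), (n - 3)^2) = 1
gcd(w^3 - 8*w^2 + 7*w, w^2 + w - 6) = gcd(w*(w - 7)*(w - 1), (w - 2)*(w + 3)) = 1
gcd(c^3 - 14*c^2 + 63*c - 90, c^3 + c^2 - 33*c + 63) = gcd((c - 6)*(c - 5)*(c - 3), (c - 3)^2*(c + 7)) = c - 3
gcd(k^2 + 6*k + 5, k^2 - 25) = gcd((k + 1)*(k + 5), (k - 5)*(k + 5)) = k + 5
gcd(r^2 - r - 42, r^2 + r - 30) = r + 6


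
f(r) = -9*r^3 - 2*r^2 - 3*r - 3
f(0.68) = -8.79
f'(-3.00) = -234.00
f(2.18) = -112.29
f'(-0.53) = -8.46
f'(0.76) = -21.64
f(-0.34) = -1.86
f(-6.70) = 2634.19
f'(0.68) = -18.20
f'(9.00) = -2226.00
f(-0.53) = -0.63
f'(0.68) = -18.20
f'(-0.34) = -4.76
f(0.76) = -10.39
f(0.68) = -8.79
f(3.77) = -524.98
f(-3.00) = 231.00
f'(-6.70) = -1188.23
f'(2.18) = -140.03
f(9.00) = -6753.00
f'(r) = -27*r^2 - 4*r - 3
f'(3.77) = -401.83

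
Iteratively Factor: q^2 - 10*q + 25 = (q - 5)*(q - 5)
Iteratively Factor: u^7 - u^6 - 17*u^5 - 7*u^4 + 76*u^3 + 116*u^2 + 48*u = (u + 1)*(u^6 - 2*u^5 - 15*u^4 + 8*u^3 + 68*u^2 + 48*u) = (u - 3)*(u + 1)*(u^5 + u^4 - 12*u^3 - 28*u^2 - 16*u) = (u - 3)*(u + 1)*(u + 2)*(u^4 - u^3 - 10*u^2 - 8*u) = (u - 3)*(u + 1)^2*(u + 2)*(u^3 - 2*u^2 - 8*u) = u*(u - 3)*(u + 1)^2*(u + 2)*(u^2 - 2*u - 8) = u*(u - 3)*(u + 1)^2*(u + 2)^2*(u - 4)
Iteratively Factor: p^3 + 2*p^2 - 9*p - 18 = (p + 3)*(p^2 - p - 6) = (p - 3)*(p + 3)*(p + 2)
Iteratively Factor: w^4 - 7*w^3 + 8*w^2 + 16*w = (w - 4)*(w^3 - 3*w^2 - 4*w) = w*(w - 4)*(w^2 - 3*w - 4) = w*(w - 4)*(w + 1)*(w - 4)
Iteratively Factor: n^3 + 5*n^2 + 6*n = (n + 3)*(n^2 + 2*n) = n*(n + 3)*(n + 2)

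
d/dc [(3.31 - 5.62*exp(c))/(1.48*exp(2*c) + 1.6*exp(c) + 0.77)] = (8.3176*exp(2*c) - 9.7976*exp(c) - 9.6234)*exp(c)/(2.1904*exp(4*c) + 4.736*exp(3*c) + 4.8392*exp(2*c) + 2.464*exp(c) + 0.5929)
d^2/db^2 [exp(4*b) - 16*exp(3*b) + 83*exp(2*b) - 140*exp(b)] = (16*exp(3*b) - 144*exp(2*b) + 332*exp(b) - 140)*exp(b)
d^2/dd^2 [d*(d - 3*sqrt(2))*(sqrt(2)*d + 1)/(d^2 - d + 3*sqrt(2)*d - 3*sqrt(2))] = 2*(-11*d^3 + 31*sqrt(2)*d^3 - 99*sqrt(2)*d^2 + 18*d^2 - 54*d + 54*sqrt(2)*d - 54*sqrt(2) - 72)/(d^6 - 3*d^5 + 9*sqrt(2)*d^5 - 27*sqrt(2)*d^4 + 57*d^4 - 163*d^3 + 81*sqrt(2)*d^3 - 171*sqrt(2)*d^2 + 162*d^2 - 54*d + 162*sqrt(2)*d - 54*sqrt(2))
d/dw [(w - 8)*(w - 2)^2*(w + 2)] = 4*w^3 - 30*w^2 + 24*w + 40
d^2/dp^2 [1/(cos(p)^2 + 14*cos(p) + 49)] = 2*(7*cos(p) - cos(2*p) + 2)/(cos(p) + 7)^4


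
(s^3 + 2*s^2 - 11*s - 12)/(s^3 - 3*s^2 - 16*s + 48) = (s + 1)/(s - 4)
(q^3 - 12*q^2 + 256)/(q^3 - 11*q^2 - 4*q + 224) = (q - 8)/(q - 7)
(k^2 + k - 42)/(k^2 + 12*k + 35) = (k - 6)/(k + 5)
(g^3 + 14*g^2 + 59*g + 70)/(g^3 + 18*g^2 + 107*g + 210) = (g + 2)/(g + 6)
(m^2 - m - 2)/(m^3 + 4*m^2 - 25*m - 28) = (m - 2)/(m^2 + 3*m - 28)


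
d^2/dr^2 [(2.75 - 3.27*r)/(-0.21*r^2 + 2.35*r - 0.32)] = ((16.524 - 4.1202*r)*(0.21*r^2 - 2.35*r + 0.32) + (0.42*r - 2.35)*(0.84*r - 4.7)*(3.27*r - 2.75))/(0.21*r^2 - 2.35*r + 0.32)^3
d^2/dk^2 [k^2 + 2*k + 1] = 2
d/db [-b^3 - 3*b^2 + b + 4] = -3*b^2 - 6*b + 1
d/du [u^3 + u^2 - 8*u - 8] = 3*u^2 + 2*u - 8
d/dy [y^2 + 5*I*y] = 2*y + 5*I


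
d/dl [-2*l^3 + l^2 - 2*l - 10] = -6*l^2 + 2*l - 2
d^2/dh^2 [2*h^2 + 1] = 4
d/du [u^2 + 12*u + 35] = 2*u + 12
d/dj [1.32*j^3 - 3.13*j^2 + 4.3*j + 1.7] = 3.96*j^2 - 6.26*j + 4.3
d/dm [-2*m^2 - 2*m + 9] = -4*m - 2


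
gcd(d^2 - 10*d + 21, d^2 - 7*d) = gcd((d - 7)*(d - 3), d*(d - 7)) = d - 7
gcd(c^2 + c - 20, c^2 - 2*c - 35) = c + 5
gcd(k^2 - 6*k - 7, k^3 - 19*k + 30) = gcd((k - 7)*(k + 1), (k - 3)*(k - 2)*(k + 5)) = 1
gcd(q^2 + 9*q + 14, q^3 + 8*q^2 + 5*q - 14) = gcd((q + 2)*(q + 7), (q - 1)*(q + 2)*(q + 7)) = q^2 + 9*q + 14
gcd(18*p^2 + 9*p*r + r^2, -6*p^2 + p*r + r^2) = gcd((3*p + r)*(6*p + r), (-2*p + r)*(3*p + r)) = 3*p + r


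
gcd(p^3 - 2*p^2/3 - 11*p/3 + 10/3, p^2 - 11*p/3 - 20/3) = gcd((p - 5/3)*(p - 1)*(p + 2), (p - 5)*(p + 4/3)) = 1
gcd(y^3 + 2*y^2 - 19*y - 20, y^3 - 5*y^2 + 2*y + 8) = y^2 - 3*y - 4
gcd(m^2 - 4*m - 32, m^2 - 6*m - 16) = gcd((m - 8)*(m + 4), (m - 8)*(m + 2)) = m - 8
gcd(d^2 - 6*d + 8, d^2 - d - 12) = d - 4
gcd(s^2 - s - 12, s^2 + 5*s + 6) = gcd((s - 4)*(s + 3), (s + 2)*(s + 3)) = s + 3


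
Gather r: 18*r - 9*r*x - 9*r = r*(9 - 9*x)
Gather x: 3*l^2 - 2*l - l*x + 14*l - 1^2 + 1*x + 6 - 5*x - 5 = 3*l^2 + 12*l + x*(-l - 4)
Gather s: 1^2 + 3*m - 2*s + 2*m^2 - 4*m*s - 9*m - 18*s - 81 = 2*m^2 - 6*m + s*(-4*m - 20) - 80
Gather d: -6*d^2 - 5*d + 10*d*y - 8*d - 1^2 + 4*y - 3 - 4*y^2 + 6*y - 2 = -6*d^2 + d*(10*y - 13) - 4*y^2 + 10*y - 6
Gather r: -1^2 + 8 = 7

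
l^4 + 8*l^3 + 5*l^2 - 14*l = l*(l - 1)*(l + 2)*(l + 7)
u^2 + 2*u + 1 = (u + 1)^2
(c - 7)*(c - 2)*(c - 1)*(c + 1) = c^4 - 9*c^3 + 13*c^2 + 9*c - 14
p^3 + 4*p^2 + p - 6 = (p - 1)*(p + 2)*(p + 3)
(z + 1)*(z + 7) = z^2 + 8*z + 7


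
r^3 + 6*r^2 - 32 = (r - 2)*(r + 4)^2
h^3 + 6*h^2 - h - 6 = (h - 1)*(h + 1)*(h + 6)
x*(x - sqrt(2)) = x^2 - sqrt(2)*x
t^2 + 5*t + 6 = (t + 2)*(t + 3)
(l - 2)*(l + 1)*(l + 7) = l^3 + 6*l^2 - 9*l - 14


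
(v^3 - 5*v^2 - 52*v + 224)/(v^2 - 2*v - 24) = (-v^3 + 5*v^2 + 52*v - 224)/(-v^2 + 2*v + 24)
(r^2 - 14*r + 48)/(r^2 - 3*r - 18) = (r - 8)/(r + 3)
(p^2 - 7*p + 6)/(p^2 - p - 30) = (p - 1)/(p + 5)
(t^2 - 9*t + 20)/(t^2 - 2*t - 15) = (t - 4)/(t + 3)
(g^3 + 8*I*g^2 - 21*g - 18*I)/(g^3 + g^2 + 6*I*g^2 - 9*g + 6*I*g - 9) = (g + 2*I)/(g + 1)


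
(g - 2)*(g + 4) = g^2 + 2*g - 8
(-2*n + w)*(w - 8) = -2*n*w + 16*n + w^2 - 8*w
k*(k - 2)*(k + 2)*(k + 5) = k^4 + 5*k^3 - 4*k^2 - 20*k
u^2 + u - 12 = (u - 3)*(u + 4)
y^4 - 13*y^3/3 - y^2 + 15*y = y*(y - 3)^2*(y + 5/3)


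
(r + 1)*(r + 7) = r^2 + 8*r + 7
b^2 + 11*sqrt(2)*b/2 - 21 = (b - 3*sqrt(2)/2)*(b + 7*sqrt(2))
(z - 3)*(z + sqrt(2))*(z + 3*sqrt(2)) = z^3 - 3*z^2 + 4*sqrt(2)*z^2 - 12*sqrt(2)*z + 6*z - 18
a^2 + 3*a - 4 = (a - 1)*(a + 4)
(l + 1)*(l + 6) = l^2 + 7*l + 6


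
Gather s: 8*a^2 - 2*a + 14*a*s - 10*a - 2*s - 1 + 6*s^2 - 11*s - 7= 8*a^2 - 12*a + 6*s^2 + s*(14*a - 13) - 8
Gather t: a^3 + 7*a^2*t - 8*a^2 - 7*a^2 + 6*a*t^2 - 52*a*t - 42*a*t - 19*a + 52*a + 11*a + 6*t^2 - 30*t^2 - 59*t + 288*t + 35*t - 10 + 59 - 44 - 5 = a^3 - 15*a^2 + 44*a + t^2*(6*a - 24) + t*(7*a^2 - 94*a + 264)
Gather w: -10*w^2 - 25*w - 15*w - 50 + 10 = -10*w^2 - 40*w - 40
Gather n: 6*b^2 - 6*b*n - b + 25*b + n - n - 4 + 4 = 6*b^2 - 6*b*n + 24*b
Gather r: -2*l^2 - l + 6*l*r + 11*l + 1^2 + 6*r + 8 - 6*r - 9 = -2*l^2 + 6*l*r + 10*l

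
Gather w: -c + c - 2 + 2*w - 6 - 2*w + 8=0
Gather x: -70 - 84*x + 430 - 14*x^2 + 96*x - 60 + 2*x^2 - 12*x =300 - 12*x^2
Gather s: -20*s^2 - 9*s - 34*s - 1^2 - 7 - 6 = -20*s^2 - 43*s - 14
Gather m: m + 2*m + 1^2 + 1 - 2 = 3*m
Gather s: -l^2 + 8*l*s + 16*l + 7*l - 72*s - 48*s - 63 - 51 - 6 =-l^2 + 23*l + s*(8*l - 120) - 120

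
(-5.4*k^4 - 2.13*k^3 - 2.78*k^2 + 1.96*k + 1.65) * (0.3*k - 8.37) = -1.62*k^5 + 44.559*k^4 + 16.9941*k^3 + 23.8566*k^2 - 15.9102*k - 13.8105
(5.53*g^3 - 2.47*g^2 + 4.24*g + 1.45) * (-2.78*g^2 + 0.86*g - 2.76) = -15.3734*g^5 + 11.6224*g^4 - 29.1742*g^3 + 6.4326*g^2 - 10.4554*g - 4.002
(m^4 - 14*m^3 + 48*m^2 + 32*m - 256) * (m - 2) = m^5 - 16*m^4 + 76*m^3 - 64*m^2 - 320*m + 512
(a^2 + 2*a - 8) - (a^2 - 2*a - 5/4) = 4*a - 27/4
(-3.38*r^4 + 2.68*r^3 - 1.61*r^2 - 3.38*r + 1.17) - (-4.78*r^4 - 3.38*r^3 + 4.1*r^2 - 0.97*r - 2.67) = 1.4*r^4 + 6.06*r^3 - 5.71*r^2 - 2.41*r + 3.84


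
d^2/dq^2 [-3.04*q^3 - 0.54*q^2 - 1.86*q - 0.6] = -18.24*q - 1.08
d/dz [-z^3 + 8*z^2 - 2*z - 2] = -3*z^2 + 16*z - 2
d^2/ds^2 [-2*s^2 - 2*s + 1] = -4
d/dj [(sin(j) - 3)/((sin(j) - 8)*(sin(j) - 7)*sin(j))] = 2*(-sin(j)^3 + 12*sin(j)^2 - 45*sin(j) + 84)*cos(j)/((sin(j) - 8)^2*(sin(j) - 7)^2*sin(j)^2)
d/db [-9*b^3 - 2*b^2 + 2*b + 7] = -27*b^2 - 4*b + 2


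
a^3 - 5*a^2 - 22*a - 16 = (a - 8)*(a + 1)*(a + 2)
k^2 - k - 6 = (k - 3)*(k + 2)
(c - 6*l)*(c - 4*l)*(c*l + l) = c^3*l - 10*c^2*l^2 + c^2*l + 24*c*l^3 - 10*c*l^2 + 24*l^3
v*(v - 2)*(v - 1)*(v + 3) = v^4 - 7*v^2 + 6*v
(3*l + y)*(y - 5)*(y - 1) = 3*l*y^2 - 18*l*y + 15*l + y^3 - 6*y^2 + 5*y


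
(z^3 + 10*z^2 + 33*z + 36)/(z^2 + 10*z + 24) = (z^2 + 6*z + 9)/(z + 6)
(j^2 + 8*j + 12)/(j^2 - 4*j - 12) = (j + 6)/(j - 6)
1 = 1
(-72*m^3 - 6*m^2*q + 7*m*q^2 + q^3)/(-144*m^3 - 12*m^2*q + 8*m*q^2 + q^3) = (-12*m^2 + m*q + q^2)/(-24*m^2 + 2*m*q + q^2)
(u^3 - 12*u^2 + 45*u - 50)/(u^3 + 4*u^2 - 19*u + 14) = (u^2 - 10*u + 25)/(u^2 + 6*u - 7)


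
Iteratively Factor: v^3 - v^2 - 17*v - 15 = (v + 3)*(v^2 - 4*v - 5) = (v - 5)*(v + 3)*(v + 1)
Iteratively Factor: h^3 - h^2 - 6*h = (h)*(h^2 - h - 6) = h*(h + 2)*(h - 3)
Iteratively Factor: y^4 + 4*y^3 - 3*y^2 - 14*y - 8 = (y + 1)*(y^3 + 3*y^2 - 6*y - 8) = (y + 1)*(y + 4)*(y^2 - y - 2) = (y + 1)^2*(y + 4)*(y - 2)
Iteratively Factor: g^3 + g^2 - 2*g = (g + 2)*(g^2 - g) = (g - 1)*(g + 2)*(g)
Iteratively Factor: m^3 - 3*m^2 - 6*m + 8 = (m - 1)*(m^2 - 2*m - 8) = (m - 1)*(m + 2)*(m - 4)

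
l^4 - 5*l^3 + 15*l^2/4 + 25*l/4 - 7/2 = (l - 7/2)*(l - 2)*(l - 1/2)*(l + 1)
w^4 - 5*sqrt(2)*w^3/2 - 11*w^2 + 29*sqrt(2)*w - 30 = (w - 3*sqrt(2))*(w - sqrt(2))^2*(w + 5*sqrt(2)/2)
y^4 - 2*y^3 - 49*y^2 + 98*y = y*(y - 7)*(y - 2)*(y + 7)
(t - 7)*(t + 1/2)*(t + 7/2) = t^3 - 3*t^2 - 105*t/4 - 49/4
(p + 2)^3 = p^3 + 6*p^2 + 12*p + 8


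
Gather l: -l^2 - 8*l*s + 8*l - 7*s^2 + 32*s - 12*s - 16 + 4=-l^2 + l*(8 - 8*s) - 7*s^2 + 20*s - 12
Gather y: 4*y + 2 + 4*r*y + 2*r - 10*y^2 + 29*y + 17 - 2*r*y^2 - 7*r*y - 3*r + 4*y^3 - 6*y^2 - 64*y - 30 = -r + 4*y^3 + y^2*(-2*r - 16) + y*(-3*r - 31) - 11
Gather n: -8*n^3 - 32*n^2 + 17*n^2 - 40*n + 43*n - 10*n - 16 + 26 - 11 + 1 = -8*n^3 - 15*n^2 - 7*n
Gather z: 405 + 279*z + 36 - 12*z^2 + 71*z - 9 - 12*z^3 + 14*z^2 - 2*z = -12*z^3 + 2*z^2 + 348*z + 432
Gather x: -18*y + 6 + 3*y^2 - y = 3*y^2 - 19*y + 6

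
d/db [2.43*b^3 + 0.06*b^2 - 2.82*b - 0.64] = 7.29*b^2 + 0.12*b - 2.82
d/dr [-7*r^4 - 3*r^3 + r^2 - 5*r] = -28*r^3 - 9*r^2 + 2*r - 5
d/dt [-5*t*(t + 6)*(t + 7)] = -15*t^2 - 130*t - 210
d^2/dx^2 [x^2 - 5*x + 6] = 2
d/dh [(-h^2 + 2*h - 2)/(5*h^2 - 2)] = 2*(-5*h^2 + 12*h - 2)/(25*h^4 - 20*h^2 + 4)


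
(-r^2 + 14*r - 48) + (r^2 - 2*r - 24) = 12*r - 72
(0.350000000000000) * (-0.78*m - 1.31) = -0.273*m - 0.4585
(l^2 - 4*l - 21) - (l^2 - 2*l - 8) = -2*l - 13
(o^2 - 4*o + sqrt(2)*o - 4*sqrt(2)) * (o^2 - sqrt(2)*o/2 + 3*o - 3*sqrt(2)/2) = o^4 - o^3 + sqrt(2)*o^3/2 - 13*o^2 - sqrt(2)*o^2/2 - 6*sqrt(2)*o + o + 12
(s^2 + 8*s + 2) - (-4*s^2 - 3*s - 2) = 5*s^2 + 11*s + 4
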